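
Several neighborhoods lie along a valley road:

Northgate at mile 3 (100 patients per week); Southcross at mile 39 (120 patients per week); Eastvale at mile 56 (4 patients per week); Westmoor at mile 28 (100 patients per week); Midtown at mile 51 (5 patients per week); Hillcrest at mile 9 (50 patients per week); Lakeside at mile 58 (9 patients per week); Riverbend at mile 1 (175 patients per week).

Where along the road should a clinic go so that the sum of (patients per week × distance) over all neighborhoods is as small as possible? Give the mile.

x = 9

For a sum of weighted absolute distances on a line, the optimum is the weighted median (not the mean). Total weight W = 563; half-weight = 281.5.
Sort by position and accumulate weight:
  mile 1 (Riverbend, w=175) → cum 175
  mile 3 (Northgate, w=100) → cum 275
  mile 9 (Hillcrest, w=50) → cum 325  ≥ 281.5 → median here
  mile 28 (Westmoor, w=100) → cum 425
  mile 39 (Southcross, w=120) → cum 545
  mile 51 (Midtown, w=5) → cum 550
  mile 56 (Eastvale, w=4) → cum 554
  mile 58 (Lakeside, w=9) → cum 563
Optimal location: mile 9.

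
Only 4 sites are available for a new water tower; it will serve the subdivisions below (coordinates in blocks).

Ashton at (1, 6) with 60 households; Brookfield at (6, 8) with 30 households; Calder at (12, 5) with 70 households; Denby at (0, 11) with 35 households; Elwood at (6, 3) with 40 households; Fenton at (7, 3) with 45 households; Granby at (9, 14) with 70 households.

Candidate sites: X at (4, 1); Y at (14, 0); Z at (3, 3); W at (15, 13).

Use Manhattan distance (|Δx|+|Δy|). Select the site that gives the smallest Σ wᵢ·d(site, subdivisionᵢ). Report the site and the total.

Total weighted distance at each candidate:
  X (4, 1): total = 3725
  Y (14, 0): total = 5205
  Z (3, 3): total = 3185
  W (15, 13): total = 5105
Minimum is at Z with total 3185 blocks.

Z, total 3185 blocks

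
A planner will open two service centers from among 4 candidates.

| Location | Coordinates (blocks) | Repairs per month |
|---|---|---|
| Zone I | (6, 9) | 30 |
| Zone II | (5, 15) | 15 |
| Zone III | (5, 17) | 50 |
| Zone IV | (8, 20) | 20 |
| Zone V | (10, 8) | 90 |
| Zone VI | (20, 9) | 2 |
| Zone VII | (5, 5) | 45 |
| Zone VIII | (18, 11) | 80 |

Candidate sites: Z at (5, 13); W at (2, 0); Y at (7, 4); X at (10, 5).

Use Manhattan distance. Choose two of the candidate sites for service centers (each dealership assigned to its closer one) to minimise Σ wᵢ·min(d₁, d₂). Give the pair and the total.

{Z, X}, total 2223

Evaluate every pair (each demand assigned to the nearer of the two):
  {Z, X}: total = 2223
  {Z, Y}: total = 2581
  {Y, X}: total = 3018
  {Z, W}: total = 3078
  {W, X}: total = 3298
  {W, Y}: total = 3706
Best pair: {Z, X} with total 2223.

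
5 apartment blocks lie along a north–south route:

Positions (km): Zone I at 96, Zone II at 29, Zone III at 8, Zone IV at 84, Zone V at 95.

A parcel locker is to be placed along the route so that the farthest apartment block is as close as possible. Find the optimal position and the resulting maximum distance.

location 52, max distance 44

The 1-center on a line is the midpoint of the two extreme points: leftmost at 8, rightmost at 96.
Optimal location = (8 + 96)/2 = 52; maximum distance = (96 − 8)/2 = 44.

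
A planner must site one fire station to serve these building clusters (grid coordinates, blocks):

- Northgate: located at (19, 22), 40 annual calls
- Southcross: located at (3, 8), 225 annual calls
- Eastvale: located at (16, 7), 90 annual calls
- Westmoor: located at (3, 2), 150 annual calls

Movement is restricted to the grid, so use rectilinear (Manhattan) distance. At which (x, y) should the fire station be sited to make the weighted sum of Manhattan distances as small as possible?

Manhattan distance separates: Σwᵢ(|x−xᵢ|+|y−yᵢ|) = Σwᵢ|x−xᵢ| + Σwᵢ|y−yᵢ|, so x and y are optimised independently as 1-D weighted medians.
Total weight W = 505; half = 252.5.
x-coordinate, sorted with cumulative weight:
  x=3 (Southcross, w=225) cum 225
  x=3 (Westmoor, w=150) cum 375  ← median
  x=16 (Eastvale, w=90) cum 465
  x=19 (Northgate, w=40) cum 505
⇒ x* = 3
y-coordinate, sorted with cumulative weight:
  y=2 (Westmoor, w=150) cum 150
  y=7 (Eastvale, w=90) cum 240
  y=8 (Southcross, w=225) cum 465  ← median
  y=22 (Northgate, w=40) cum 505
⇒ y* = 8

(3, 8)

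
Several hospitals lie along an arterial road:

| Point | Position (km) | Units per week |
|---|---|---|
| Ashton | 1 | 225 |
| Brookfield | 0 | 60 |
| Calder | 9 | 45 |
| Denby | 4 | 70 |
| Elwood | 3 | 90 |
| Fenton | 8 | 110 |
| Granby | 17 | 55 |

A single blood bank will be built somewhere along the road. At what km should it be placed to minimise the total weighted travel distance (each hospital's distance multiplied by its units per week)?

x = 3

For a sum of weighted absolute distances on a line, the optimum is the weighted median (not the mean). Total weight W = 655; half-weight = 327.5.
Sort by position and accumulate weight:
  km 0 (Brookfield, w=60) → cum 60
  km 1 (Ashton, w=225) → cum 285
  km 3 (Elwood, w=90) → cum 375  ≥ 327.5 → median here
  km 4 (Denby, w=70) → cum 445
  km 8 (Fenton, w=110) → cum 555
  km 9 (Calder, w=45) → cum 600
  km 17 (Granby, w=55) → cum 655
Optimal location: km 3.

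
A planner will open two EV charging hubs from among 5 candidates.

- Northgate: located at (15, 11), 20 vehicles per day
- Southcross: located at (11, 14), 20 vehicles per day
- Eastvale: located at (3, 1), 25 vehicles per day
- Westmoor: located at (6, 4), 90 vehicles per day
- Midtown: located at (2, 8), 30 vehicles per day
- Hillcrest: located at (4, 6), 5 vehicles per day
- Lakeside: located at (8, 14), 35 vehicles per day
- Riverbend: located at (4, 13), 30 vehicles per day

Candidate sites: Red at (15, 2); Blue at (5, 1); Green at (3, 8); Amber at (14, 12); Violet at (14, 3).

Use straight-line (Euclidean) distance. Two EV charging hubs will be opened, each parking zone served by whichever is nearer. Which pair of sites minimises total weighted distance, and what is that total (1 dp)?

{Green, Amber}, total 1140.9

Evaluate every pair (each demand assigned to the nearer of the two):
  {Green, Amber}: total = 1140.9
  {Blue, Amber}: total = 1211.8
  {Blue, Green}: total = 1249.5
  {Green, Violet}: total = 1453.8
  {Red, Green}: total = 1472.5
  {Blue, Violet}: total = 1777.7
  {Red, Blue}: total = 1849.8
  {Amber, Violet}: total = 2060.0
  {Red, Amber}: total = 2191.8
  {Red, Violet}: total = 2699.4
Best pair: {Green, Amber} with total 1140.9.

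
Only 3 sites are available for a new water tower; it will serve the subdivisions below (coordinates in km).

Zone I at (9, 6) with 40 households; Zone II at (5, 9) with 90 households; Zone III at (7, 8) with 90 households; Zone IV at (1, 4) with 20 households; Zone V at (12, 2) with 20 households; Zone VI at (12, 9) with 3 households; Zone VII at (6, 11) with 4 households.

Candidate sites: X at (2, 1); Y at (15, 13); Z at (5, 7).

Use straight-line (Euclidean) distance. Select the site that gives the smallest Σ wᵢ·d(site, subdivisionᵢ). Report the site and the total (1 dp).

Total weighted distance at each candidate:
  X (2, 1): total = 2233.0
  Y (15, 13): total = 2799.9
  Z (5, 7): total = 856.5
Minimum is at Z with total 856.5 km.

Z, total 856.5 km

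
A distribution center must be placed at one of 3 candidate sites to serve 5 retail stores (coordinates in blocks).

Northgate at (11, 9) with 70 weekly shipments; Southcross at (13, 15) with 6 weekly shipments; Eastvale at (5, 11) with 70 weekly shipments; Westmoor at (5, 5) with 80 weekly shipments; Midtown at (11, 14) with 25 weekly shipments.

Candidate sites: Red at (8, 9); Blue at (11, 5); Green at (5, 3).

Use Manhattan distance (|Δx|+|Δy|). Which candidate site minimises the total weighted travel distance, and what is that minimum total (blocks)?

Red, total 1386 blocks

Total weighted distance at each candidate:
  Red (8, 9): total = 1386
  Blue (11, 5): total = 1897
  Green (5, 3): total = 2105
Minimum is at Red with total 1386 blocks.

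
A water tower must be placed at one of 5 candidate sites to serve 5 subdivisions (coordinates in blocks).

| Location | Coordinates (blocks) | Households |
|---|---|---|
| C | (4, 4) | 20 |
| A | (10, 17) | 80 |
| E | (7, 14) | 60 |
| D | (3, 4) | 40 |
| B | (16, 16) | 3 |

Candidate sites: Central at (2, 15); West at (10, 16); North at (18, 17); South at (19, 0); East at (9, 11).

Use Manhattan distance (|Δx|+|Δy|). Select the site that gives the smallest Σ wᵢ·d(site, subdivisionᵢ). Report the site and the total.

Total weighted distance at each candidate:
  Central (2, 15): total = 1945
  West (10, 16): total = 1518
  North (18, 17): total = 3149
  South (19, 0): total = 4877
  East (9, 11): total = 1656
Minimum is at West with total 1518 blocks.

West, total 1518 blocks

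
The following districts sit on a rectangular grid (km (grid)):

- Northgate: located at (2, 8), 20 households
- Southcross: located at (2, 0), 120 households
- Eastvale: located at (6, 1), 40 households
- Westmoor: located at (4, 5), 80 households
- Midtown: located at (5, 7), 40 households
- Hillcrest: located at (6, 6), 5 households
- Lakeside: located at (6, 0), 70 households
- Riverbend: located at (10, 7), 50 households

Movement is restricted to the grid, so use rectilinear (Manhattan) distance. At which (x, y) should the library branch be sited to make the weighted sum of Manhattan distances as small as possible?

Manhattan distance separates: Σwᵢ(|x−xᵢ|+|y−yᵢ|) = Σwᵢ|x−xᵢ| + Σwᵢ|y−yᵢ|, so x and y are optimised independently as 1-D weighted medians.
Total weight W = 425; half = 212.5.
x-coordinate, sorted with cumulative weight:
  x=2 (Northgate, w=20) cum 20
  x=2 (Southcross, w=120) cum 140
  x=4 (Westmoor, w=80) cum 220  ← median
  x=5 (Midtown, w=40) cum 260
  x=6 (Eastvale, w=40) cum 300
  x=6 (Hillcrest, w=5) cum 305
  x=6 (Lakeside, w=70) cum 375
  x=10 (Riverbend, w=50) cum 425
⇒ x* = 4
y-coordinate, sorted with cumulative weight:
  y=0 (Southcross, w=120) cum 120
  y=0 (Lakeside, w=70) cum 190
  y=1 (Eastvale, w=40) cum 230  ← median
  y=5 (Westmoor, w=80) cum 310
  y=6 (Hillcrest, w=5) cum 315
  y=7 (Midtown, w=40) cum 355
  y=7 (Riverbend, w=50) cum 405
  y=8 (Northgate, w=20) cum 425
⇒ y* = 1

(4, 1)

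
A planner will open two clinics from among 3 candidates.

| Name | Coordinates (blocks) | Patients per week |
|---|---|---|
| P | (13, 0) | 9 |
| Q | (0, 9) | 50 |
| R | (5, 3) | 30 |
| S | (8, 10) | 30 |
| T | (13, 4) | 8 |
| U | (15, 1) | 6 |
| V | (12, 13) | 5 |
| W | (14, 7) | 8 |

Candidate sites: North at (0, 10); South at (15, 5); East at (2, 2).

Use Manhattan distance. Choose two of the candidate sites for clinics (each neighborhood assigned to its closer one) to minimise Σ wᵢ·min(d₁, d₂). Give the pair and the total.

{North, South}, total 840

Evaluate every pair (each demand assigned to the nearer of the two):
  {North, South}: total = 840
  {North, East}: total = 926
  {South, East}: total = 1120
Best pair: {North, South} with total 840.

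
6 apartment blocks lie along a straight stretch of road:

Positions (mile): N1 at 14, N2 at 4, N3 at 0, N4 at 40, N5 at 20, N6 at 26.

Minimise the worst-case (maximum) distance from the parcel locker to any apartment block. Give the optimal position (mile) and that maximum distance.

The 1-center on a line is the midpoint of the two extreme points: leftmost at 0, rightmost at 40.
Optimal location = (0 + 40)/2 = 20; maximum distance = (40 − 0)/2 = 20.

location 20, max distance 20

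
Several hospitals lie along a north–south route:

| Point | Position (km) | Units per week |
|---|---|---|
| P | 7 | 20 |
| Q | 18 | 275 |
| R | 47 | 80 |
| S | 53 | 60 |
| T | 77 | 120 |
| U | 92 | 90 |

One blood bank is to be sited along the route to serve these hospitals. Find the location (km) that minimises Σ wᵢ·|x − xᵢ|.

For a sum of weighted absolute distances on a line, the optimum is the weighted median (not the mean). Total weight W = 645; half-weight = 322.5.
Sort by position and accumulate weight:
  km 7 (P, w=20) → cum 20
  km 18 (Q, w=275) → cum 295
  km 47 (R, w=80) → cum 375  ≥ 322.5 → median here
  km 53 (S, w=60) → cum 435
  km 77 (T, w=120) → cum 555
  km 92 (U, w=90) → cum 645
Optimal location: km 47.

x = 47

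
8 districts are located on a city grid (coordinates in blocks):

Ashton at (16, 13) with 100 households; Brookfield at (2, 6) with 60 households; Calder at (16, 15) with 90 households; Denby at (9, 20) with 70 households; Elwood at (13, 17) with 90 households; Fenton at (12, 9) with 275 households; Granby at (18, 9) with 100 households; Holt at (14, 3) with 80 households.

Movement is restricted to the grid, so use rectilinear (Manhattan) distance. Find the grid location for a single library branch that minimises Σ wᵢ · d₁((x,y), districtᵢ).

Manhattan distance separates: Σwᵢ(|x−xᵢ|+|y−yᵢ|) = Σwᵢ|x−xᵢ| + Σwᵢ|y−yᵢ|, so x and y are optimised independently as 1-D weighted medians.
Total weight W = 865; half = 432.5.
x-coordinate, sorted with cumulative weight:
  x=2 (Brookfield, w=60) cum 60
  x=9 (Denby, w=70) cum 130
  x=12 (Fenton, w=275) cum 405
  x=13 (Elwood, w=90) cum 495  ← median
  x=14 (Holt, w=80) cum 575
  x=16 (Ashton, w=100) cum 675
  x=16 (Calder, w=90) cum 765
  x=18 (Granby, w=100) cum 865
⇒ x* = 13
y-coordinate, sorted with cumulative weight:
  y=3 (Holt, w=80) cum 80
  y=6 (Brookfield, w=60) cum 140
  y=9 (Fenton, w=275) cum 415
  y=9 (Granby, w=100) cum 515  ← median
  y=13 (Ashton, w=100) cum 615
  y=15 (Calder, w=90) cum 705
  y=17 (Elwood, w=90) cum 795
  y=20 (Denby, w=70) cum 865
⇒ y* = 9

(13, 9)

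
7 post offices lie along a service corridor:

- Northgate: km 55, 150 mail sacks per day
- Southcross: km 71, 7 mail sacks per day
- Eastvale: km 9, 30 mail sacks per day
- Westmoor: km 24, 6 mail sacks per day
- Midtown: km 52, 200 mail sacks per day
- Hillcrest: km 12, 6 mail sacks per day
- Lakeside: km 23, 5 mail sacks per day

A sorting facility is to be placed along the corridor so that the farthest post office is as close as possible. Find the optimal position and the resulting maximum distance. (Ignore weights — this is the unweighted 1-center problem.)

location 40, max distance 31

The 1-center on a line is the midpoint of the two extreme points: leftmost at 9, rightmost at 71.
Optimal location = (9 + 71)/2 = 40; maximum distance = (71 − 9)/2 = 31.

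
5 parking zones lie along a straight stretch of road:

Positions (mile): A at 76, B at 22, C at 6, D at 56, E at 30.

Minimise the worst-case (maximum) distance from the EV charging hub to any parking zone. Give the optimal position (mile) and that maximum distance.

The 1-center on a line is the midpoint of the two extreme points: leftmost at 6, rightmost at 76.
Optimal location = (6 + 76)/2 = 41; maximum distance = (76 − 6)/2 = 35.

location 41, max distance 35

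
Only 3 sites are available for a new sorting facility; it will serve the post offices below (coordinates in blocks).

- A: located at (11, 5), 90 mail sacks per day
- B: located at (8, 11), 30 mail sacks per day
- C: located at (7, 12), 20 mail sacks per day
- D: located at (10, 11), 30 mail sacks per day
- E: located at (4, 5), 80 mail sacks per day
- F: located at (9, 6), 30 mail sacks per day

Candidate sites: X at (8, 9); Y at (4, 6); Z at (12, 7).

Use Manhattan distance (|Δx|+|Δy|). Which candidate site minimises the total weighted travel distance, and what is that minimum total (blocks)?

X, total 1650 blocks

Total weighted distance at each candidate:
  X (8, 9): total = 1650
  Y (4, 6): total = 1730
  Z (12, 7): total = 1810
Minimum is at X with total 1650 blocks.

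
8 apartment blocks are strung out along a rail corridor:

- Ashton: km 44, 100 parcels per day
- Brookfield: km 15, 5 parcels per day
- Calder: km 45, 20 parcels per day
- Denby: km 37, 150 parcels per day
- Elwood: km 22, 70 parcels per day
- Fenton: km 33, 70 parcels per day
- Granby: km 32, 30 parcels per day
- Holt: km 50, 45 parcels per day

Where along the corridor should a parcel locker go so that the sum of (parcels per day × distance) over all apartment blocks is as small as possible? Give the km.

x = 37

For a sum of weighted absolute distances on a line, the optimum is the weighted median (not the mean). Total weight W = 490; half-weight = 245.
Sort by position and accumulate weight:
  km 15 (Brookfield, w=5) → cum 5
  km 22 (Elwood, w=70) → cum 75
  km 32 (Granby, w=30) → cum 105
  km 33 (Fenton, w=70) → cum 175
  km 37 (Denby, w=150) → cum 325  ≥ 245 → median here
  km 44 (Ashton, w=100) → cum 425
  km 45 (Calder, w=20) → cum 445
  km 50 (Holt, w=45) → cum 490
Optimal location: km 37.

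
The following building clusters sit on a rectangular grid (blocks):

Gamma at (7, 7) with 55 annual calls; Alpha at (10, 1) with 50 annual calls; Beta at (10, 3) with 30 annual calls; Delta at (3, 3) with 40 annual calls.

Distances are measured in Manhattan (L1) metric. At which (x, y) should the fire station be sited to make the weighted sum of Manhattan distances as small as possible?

(7, 3)

Manhattan distance separates: Σwᵢ(|x−xᵢ|+|y−yᵢ|) = Σwᵢ|x−xᵢ| + Σwᵢ|y−yᵢ|, so x and y are optimised independently as 1-D weighted medians.
Total weight W = 175; half = 87.5.
x-coordinate, sorted with cumulative weight:
  x=3 (Delta, w=40) cum 40
  x=7 (Gamma, w=55) cum 95  ← median
  x=10 (Alpha, w=50) cum 145
  x=10 (Beta, w=30) cum 175
⇒ x* = 7
y-coordinate, sorted with cumulative weight:
  y=1 (Alpha, w=50) cum 50
  y=3 (Beta, w=30) cum 80
  y=3 (Delta, w=40) cum 120  ← median
  y=7 (Gamma, w=55) cum 175
⇒ y* = 3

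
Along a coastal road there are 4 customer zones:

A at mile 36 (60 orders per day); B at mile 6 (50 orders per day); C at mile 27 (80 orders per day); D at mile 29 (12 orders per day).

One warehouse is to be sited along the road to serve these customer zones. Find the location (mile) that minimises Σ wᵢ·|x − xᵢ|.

For a sum of weighted absolute distances on a line, the optimum is the weighted median (not the mean). Total weight W = 202; half-weight = 101.
Sort by position and accumulate weight:
  mile 6 (B, w=50) → cum 50
  mile 27 (C, w=80) → cum 130  ≥ 101 → median here
  mile 29 (D, w=12) → cum 142
  mile 36 (A, w=60) → cum 202
Optimal location: mile 27.

x = 27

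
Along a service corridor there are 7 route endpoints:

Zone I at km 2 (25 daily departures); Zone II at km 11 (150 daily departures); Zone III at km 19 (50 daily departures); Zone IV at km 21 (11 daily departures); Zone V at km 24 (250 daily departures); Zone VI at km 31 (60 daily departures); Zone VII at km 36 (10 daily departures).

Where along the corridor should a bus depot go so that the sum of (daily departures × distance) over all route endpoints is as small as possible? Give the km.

For a sum of weighted absolute distances on a line, the optimum is the weighted median (not the mean). Total weight W = 556; half-weight = 278.
Sort by position and accumulate weight:
  km 2 (Zone I, w=25) → cum 25
  km 11 (Zone II, w=150) → cum 175
  km 19 (Zone III, w=50) → cum 225
  km 21 (Zone IV, w=11) → cum 236
  km 24 (Zone V, w=250) → cum 486  ≥ 278 → median here
  km 31 (Zone VI, w=60) → cum 546
  km 36 (Zone VII, w=10) → cum 556
Optimal location: km 24.

x = 24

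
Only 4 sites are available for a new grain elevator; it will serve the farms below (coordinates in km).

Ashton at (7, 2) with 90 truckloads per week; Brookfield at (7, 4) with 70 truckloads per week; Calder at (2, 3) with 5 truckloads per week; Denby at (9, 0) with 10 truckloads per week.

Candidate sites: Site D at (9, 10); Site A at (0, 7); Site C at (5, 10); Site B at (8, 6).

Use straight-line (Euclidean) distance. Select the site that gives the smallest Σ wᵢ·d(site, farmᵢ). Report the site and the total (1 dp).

Site B, total 622.0 km

Total weighted distance at each candidate:
  Site D (9, 10): total = 1334.4
  Site A (0, 7): total = 1443.7
  Site C (5, 10): total = 1330.7
  Site B (8, 6): total = 622.0
Minimum is at Site B with total 622.0 km.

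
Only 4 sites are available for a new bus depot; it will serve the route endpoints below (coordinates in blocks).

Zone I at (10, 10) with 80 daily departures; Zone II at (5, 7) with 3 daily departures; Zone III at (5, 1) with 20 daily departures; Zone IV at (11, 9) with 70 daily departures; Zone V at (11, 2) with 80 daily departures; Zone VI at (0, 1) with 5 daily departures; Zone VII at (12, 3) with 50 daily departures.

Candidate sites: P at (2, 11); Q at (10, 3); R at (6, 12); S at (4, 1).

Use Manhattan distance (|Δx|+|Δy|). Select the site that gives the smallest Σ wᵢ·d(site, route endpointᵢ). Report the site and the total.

Total weighted distance at each candidate:
  P (2, 11): total = 4171
  Q (10, 3): total = 1537
  R (6, 12): total = 3333
  S (4, 1): total = 3451
Minimum is at Q with total 1537 blocks.

Q, total 1537 blocks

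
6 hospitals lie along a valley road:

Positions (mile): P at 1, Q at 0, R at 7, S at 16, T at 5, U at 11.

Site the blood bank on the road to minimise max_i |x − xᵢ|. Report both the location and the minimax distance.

The 1-center on a line is the midpoint of the two extreme points: leftmost at 0, rightmost at 16.
Optimal location = (0 + 16)/2 = 8; maximum distance = (16 − 0)/2 = 8.

location 8, max distance 8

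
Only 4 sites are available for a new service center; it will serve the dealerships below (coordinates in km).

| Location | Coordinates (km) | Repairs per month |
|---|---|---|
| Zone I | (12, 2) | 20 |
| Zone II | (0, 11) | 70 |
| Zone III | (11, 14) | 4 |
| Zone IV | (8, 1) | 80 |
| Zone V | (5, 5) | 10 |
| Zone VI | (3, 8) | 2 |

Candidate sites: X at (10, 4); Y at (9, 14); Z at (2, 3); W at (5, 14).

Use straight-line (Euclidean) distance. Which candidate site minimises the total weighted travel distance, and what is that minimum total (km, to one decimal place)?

X, total 1306.8 km

Total weighted distance at each candidate:
  X (10, 4): total = 1306.8
  Y (9, 14): total = 2078.0
  Z (2, 3): total = 1387.3
  W (5, 14): total = 1880.0
Minimum is at X with total 1306.8 km.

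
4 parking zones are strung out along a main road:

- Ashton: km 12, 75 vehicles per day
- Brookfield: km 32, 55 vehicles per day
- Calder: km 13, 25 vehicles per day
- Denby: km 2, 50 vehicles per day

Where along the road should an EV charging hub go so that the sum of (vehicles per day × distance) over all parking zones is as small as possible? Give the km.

x = 12

For a sum of weighted absolute distances on a line, the optimum is the weighted median (not the mean). Total weight W = 205; half-weight = 102.5.
Sort by position and accumulate weight:
  km 2 (Denby, w=50) → cum 50
  km 12 (Ashton, w=75) → cum 125  ≥ 102.5 → median here
  km 13 (Calder, w=25) → cum 150
  km 32 (Brookfield, w=55) → cum 205
Optimal location: km 12.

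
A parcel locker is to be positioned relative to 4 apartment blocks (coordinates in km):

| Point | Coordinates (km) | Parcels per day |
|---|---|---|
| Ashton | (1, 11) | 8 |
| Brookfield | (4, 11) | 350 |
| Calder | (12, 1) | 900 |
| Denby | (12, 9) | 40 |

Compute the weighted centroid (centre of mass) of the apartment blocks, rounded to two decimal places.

(9.78, 4.00)

The minimiser of Σwᵢ‖p−pᵢ‖² is the weighted centroid p* = (Σwᵢpᵢ)/(Σwᵢ).
Σwᵢ = 1298.
Σwᵢxᵢ = 8·1 + 350·4 + 900·12 + 40·12 = 12688.
Σwᵢyᵢ = 8·11 + 350·11 + 900·1 + 40·9 = 5198.
x* = 12688/1298 = 9.78, y* = 5198/1298 = 4.00.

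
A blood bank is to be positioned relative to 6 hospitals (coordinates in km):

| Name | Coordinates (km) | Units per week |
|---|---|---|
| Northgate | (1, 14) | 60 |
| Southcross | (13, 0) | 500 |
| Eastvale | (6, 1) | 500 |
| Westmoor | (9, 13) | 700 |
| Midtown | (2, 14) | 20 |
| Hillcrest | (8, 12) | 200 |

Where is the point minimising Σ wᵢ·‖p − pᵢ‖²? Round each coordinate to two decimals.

(8.84, 6.63)

The minimiser of Σwᵢ‖p−pᵢ‖² is the weighted centroid p* = (Σwᵢpᵢ)/(Σwᵢ).
Σwᵢ = 1980.
Σwᵢxᵢ = 60·1 + 500·13 + 500·6 + 700·9 + 20·2 + 200·8 = 17500.
Σwᵢyᵢ = 60·14 + 500·0 + 500·1 + 700·13 + 20·14 + 200·12 = 13120.
x* = 17500/1980 = 8.84, y* = 13120/1980 = 6.63.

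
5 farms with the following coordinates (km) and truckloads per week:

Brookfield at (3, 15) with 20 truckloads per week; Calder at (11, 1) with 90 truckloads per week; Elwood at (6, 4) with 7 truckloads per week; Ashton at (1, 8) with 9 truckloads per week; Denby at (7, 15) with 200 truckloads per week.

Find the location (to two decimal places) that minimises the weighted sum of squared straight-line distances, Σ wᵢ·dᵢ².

The minimiser of Σwᵢ‖p−pᵢ‖² is the weighted centroid p* = (Σwᵢpᵢ)/(Σwᵢ).
Σwᵢ = 326.
Σwᵢxᵢ = 20·3 + 90·11 + 7·6 + 9·1 + 200·7 = 2501.
Σwᵢyᵢ = 20·15 + 90·1 + 7·4 + 9·8 + 200·15 = 3490.
x* = 2501/326 = 7.67, y* = 3490/326 = 10.71.

(7.67, 10.71)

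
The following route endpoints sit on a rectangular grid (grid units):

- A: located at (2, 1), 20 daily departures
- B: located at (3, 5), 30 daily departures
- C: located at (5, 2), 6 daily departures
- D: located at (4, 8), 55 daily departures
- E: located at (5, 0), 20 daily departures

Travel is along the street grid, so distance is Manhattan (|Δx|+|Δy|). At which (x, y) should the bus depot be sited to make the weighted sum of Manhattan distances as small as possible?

(4, 5)

Manhattan distance separates: Σwᵢ(|x−xᵢ|+|y−yᵢ|) = Σwᵢ|x−xᵢ| + Σwᵢ|y−yᵢ|, so x and y are optimised independently as 1-D weighted medians.
Total weight W = 131; half = 65.5.
x-coordinate, sorted with cumulative weight:
  x=2 (A, w=20) cum 20
  x=3 (B, w=30) cum 50
  x=4 (D, w=55) cum 105  ← median
  x=5 (C, w=6) cum 111
  x=5 (E, w=20) cum 131
⇒ x* = 4
y-coordinate, sorted with cumulative weight:
  y=0 (E, w=20) cum 20
  y=1 (A, w=20) cum 40
  y=2 (C, w=6) cum 46
  y=5 (B, w=30) cum 76  ← median
  y=8 (D, w=55) cum 131
⇒ y* = 5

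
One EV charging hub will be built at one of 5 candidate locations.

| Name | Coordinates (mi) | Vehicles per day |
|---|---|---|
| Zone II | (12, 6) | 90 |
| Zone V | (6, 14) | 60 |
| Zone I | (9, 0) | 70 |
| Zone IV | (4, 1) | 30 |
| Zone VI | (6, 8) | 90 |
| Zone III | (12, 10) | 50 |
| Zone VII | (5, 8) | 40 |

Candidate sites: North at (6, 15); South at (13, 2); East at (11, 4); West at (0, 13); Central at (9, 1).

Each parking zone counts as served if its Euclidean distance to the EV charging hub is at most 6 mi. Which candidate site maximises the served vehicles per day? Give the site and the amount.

Central, covering 190

Coverage radius r = 6 mi; a point is covered iff (Δx)²+(Δy)² ≤ 6² = 36.
  North (6, 15): covers {Zone V} → 60
  South (13, 2): covers {Zone II, Zone I} → 160
  East (11, 4): covers {Zone II, Zone I} → 160
  West (0, 13): covers {none} → 0
  Central (9, 1): covers {Zone II, Zone I, Zone IV} → 190
Maximum coverage at Central: 190 vehicles per day.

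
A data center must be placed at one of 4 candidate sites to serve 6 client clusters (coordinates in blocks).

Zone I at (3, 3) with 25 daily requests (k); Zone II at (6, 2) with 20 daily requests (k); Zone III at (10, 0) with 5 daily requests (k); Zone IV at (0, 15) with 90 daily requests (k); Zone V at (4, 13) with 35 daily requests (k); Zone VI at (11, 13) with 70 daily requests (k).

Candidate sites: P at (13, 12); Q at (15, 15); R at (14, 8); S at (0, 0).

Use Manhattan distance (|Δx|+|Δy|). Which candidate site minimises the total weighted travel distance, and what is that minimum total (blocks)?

P, total 2890 blocks

Total weighted distance at each candidate:
  P (13, 12): total = 2890
  Q (15, 15): total = 3365
  R (14, 8): total = 3715
  S (0, 0): total = 3985
Minimum is at P with total 2890 blocks.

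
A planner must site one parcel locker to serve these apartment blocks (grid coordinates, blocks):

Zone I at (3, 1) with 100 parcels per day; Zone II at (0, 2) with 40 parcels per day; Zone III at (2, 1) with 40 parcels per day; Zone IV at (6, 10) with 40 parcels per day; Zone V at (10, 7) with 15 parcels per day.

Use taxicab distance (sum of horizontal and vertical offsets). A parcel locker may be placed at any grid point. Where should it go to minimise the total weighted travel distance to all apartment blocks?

Manhattan distance separates: Σwᵢ(|x−xᵢ|+|y−yᵢ|) = Σwᵢ|x−xᵢ| + Σwᵢ|y−yᵢ|, so x and y are optimised independently as 1-D weighted medians.
Total weight W = 235; half = 117.5.
x-coordinate, sorted with cumulative weight:
  x=0 (Zone II, w=40) cum 40
  x=2 (Zone III, w=40) cum 80
  x=3 (Zone I, w=100) cum 180  ← median
  x=6 (Zone IV, w=40) cum 220
  x=10 (Zone V, w=15) cum 235
⇒ x* = 3
y-coordinate, sorted with cumulative weight:
  y=1 (Zone I, w=100) cum 100
  y=1 (Zone III, w=40) cum 140  ← median
  y=2 (Zone II, w=40) cum 180
  y=7 (Zone V, w=15) cum 195
  y=10 (Zone IV, w=40) cum 235
⇒ y* = 1

(3, 1)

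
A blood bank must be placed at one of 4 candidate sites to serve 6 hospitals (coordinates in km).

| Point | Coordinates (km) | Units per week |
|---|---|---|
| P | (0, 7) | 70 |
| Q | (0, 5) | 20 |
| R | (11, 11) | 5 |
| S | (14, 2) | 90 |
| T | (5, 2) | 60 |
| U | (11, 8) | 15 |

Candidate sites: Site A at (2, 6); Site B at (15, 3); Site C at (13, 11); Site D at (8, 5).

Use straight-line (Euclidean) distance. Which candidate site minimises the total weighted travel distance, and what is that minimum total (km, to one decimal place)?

Total weighted distance at each candidate:
  Site A (2, 6): total = 1829.4
  Site B (15, 3): total = 2260.4
  Site C (13, 11): total = 2840.0
  Site D (8, 5): total = 1692.7
Minimum is at Site D with total 1692.7 km.

Site D, total 1692.7 km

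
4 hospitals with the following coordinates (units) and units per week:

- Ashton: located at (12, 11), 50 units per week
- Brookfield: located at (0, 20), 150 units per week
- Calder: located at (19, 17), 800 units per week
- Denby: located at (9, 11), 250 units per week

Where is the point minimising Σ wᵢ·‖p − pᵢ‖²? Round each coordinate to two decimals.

(14.44, 15.92)

The minimiser of Σwᵢ‖p−pᵢ‖² is the weighted centroid p* = (Σwᵢpᵢ)/(Σwᵢ).
Σwᵢ = 1250.
Σwᵢxᵢ = 50·12 + 150·0 + 800·19 + 250·9 = 18050.
Σwᵢyᵢ = 50·11 + 150·20 + 800·17 + 250·11 = 19900.
x* = 18050/1250 = 14.44, y* = 19900/1250 = 15.92.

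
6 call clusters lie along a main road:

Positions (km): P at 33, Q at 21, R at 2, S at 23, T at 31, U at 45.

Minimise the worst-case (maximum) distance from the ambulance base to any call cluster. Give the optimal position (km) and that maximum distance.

The 1-center on a line is the midpoint of the two extreme points: leftmost at 2, rightmost at 45.
Optimal location = (2 + 45)/2 = 23.5; maximum distance = (45 − 2)/2 = 21.5.

location 23.5, max distance 21.5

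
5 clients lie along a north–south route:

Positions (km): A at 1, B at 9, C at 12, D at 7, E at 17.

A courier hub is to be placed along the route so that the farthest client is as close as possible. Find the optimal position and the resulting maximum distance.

The 1-center on a line is the midpoint of the two extreme points: leftmost at 1, rightmost at 17.
Optimal location = (1 + 17)/2 = 9; maximum distance = (17 − 1)/2 = 8.

location 9, max distance 8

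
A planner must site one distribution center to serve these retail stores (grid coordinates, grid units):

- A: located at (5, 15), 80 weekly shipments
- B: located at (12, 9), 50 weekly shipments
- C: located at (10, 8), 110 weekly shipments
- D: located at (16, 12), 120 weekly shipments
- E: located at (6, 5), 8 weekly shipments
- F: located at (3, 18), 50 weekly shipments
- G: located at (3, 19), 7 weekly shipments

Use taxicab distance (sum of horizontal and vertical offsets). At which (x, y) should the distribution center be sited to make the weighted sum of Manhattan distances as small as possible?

Manhattan distance separates: Σwᵢ(|x−xᵢ|+|y−yᵢ|) = Σwᵢ|x−xᵢ| + Σwᵢ|y−yᵢ|, so x and y are optimised independently as 1-D weighted medians.
Total weight W = 425; half = 212.5.
x-coordinate, sorted with cumulative weight:
  x=3 (F, w=50) cum 50
  x=3 (G, w=7) cum 57
  x=5 (A, w=80) cum 137
  x=6 (E, w=8) cum 145
  x=10 (C, w=110) cum 255  ← median
  x=12 (B, w=50) cum 305
  x=16 (D, w=120) cum 425
⇒ x* = 10
y-coordinate, sorted with cumulative weight:
  y=5 (E, w=8) cum 8
  y=8 (C, w=110) cum 118
  y=9 (B, w=50) cum 168
  y=12 (D, w=120) cum 288  ← median
  y=15 (A, w=80) cum 368
  y=18 (F, w=50) cum 418
  y=19 (G, w=7) cum 425
⇒ y* = 12

(10, 12)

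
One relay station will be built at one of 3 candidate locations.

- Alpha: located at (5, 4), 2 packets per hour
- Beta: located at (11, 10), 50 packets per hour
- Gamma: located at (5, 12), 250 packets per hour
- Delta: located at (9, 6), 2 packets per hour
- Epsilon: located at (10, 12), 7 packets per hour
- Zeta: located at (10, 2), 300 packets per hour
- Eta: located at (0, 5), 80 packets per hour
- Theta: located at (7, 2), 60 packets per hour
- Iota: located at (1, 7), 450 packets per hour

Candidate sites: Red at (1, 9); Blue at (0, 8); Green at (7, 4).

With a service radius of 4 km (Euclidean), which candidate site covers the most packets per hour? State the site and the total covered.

Coverage radius r = 4 km; a point is covered iff (Δx)²+(Δy)² ≤ 4² = 16.
  Red (1, 9): covers {Iota} → 450
  Blue (0, 8): covers {Eta, Iota} → 530
  Green (7, 4): covers {Alpha, Delta, Zeta, Theta} → 364
Maximum coverage at Blue: 530 packets per hour.

Blue, covering 530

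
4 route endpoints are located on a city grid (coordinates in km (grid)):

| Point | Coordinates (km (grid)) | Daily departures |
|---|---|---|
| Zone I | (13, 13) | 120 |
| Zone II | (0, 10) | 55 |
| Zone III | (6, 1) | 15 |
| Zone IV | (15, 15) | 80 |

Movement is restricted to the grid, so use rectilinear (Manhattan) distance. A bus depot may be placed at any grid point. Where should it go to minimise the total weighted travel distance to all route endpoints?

(13, 13)

Manhattan distance separates: Σwᵢ(|x−xᵢ|+|y−yᵢ|) = Σwᵢ|x−xᵢ| + Σwᵢ|y−yᵢ|, so x and y are optimised independently as 1-D weighted medians.
Total weight W = 270; half = 135.
x-coordinate, sorted with cumulative weight:
  x=0 (Zone II, w=55) cum 55
  x=6 (Zone III, w=15) cum 70
  x=13 (Zone I, w=120) cum 190  ← median
  x=15 (Zone IV, w=80) cum 270
⇒ x* = 13
y-coordinate, sorted with cumulative weight:
  y=1 (Zone III, w=15) cum 15
  y=10 (Zone II, w=55) cum 70
  y=13 (Zone I, w=120) cum 190  ← median
  y=15 (Zone IV, w=80) cum 270
⇒ y* = 13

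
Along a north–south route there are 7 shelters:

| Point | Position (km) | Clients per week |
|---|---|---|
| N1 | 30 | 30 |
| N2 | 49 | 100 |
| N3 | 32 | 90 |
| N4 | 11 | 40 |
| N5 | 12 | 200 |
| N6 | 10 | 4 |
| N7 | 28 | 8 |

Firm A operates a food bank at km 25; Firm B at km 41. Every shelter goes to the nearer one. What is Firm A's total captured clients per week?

The indifferent point is the midpoint (25+41)/2 = 33; shelters left of it (closer to Firm A at 25) go to Firm A, those right go to Firm B.
  N6 at 10 (w=4) → Firm A
  N4 at 11 (w=40) → Firm A
  N5 at 12 (w=200) → Firm A
  N7 at 28 (w=8) → Firm A
  N1 at 30 (w=30) → Firm A
  N3 at 32 (w=90) → Firm A
  N2 at 49 (w=100) → Firm B
Firm A captures 372; Firm B captures 100.

372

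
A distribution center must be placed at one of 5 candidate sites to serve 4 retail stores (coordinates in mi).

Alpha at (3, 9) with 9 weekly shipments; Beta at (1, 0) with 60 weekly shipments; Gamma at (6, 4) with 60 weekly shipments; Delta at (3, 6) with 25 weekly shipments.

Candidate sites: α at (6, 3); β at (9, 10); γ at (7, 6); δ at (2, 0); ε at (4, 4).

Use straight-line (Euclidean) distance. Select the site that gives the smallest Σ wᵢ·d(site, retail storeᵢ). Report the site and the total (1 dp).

Total weighted distance at each candidate:
  α (6, 3): total = 576.3
  β (9, 10): total = 1405.9
  γ (7, 6): total = 788.3
  δ (2, 0): total = 633.0
  ε (4, 4): total = 521.8
Minimum is at ε with total 521.8 mi.

ε, total 521.8 mi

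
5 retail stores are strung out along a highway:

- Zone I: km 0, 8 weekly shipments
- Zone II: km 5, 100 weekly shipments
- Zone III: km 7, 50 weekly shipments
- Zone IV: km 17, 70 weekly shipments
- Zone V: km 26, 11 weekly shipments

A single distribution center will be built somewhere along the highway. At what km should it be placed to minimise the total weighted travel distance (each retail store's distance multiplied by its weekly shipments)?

For a sum of weighted absolute distances on a line, the optimum is the weighted median (not the mean). Total weight W = 239; half-weight = 119.5.
Sort by position and accumulate weight:
  km 0 (Zone I, w=8) → cum 8
  km 5 (Zone II, w=100) → cum 108
  km 7 (Zone III, w=50) → cum 158  ≥ 119.5 → median here
  km 17 (Zone IV, w=70) → cum 228
  km 26 (Zone V, w=11) → cum 239
Optimal location: km 7.

x = 7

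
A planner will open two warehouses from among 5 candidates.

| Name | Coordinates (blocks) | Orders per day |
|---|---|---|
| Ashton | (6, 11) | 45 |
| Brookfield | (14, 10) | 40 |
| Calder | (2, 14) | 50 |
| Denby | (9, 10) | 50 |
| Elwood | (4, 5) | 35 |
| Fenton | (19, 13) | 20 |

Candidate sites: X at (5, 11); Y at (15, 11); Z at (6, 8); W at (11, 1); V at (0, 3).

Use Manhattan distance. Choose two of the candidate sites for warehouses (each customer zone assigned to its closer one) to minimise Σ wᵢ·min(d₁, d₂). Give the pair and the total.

Evaluate every pair (each demand assigned to the nearer of the two):
  {X, Y}: total = 1040
  {Y, Z}: total = 1260
  {X, Z}: total = 1490
  {X, V}: total = 1525
  {X, W}: total = 1560
  {Y, V}: total = 1815
  {Z, W}: total = 1820
  {Z, V}: total = 1820
  {Y, W}: total = 2140
  {W, V}: total = 2920
Best pair: {X, Y} with total 1040.

{X, Y}, total 1040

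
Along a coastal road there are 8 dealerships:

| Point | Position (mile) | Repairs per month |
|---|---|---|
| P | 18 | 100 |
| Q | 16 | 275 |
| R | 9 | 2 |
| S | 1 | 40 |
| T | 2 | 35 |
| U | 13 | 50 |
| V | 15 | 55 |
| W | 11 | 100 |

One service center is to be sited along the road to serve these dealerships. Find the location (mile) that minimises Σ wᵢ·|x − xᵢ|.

For a sum of weighted absolute distances on a line, the optimum is the weighted median (not the mean). Total weight W = 657; half-weight = 328.5.
Sort by position and accumulate weight:
  mile 1 (S, w=40) → cum 40
  mile 2 (T, w=35) → cum 75
  mile 9 (R, w=2) → cum 77
  mile 11 (W, w=100) → cum 177
  mile 13 (U, w=50) → cum 227
  mile 15 (V, w=55) → cum 282
  mile 16 (Q, w=275) → cum 557  ≥ 328.5 → median here
  mile 18 (P, w=100) → cum 657
Optimal location: mile 16.

x = 16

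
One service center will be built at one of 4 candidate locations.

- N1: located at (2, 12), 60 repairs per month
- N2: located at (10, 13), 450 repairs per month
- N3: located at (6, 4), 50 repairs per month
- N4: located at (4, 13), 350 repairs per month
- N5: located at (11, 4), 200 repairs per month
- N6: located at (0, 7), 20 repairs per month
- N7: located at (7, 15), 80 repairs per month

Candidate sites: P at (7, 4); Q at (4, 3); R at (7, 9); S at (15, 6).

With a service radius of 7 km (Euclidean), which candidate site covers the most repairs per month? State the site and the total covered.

Coverage radius r = 7 km; a point is covered iff (Δx)²+(Δy)² ≤ 7² = 49.
  P (7, 4): covers {N3, N5} → 250
  Q (4, 3): covers {N3, N6} → 70
  R (7, 9): covers {N1, N2, N3, N4, N5, N7} → 1190
  S (15, 6): covers {N5} → 200
Maximum coverage at R: 1190 repairs per month.

R, covering 1190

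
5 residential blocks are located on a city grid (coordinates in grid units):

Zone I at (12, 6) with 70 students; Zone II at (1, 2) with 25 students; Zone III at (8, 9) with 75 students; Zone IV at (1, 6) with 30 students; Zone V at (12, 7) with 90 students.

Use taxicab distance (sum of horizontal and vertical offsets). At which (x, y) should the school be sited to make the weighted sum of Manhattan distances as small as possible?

Manhattan distance separates: Σwᵢ(|x−xᵢ|+|y−yᵢ|) = Σwᵢ|x−xᵢ| + Σwᵢ|y−yᵢ|, so x and y are optimised independently as 1-D weighted medians.
Total weight W = 290; half = 145.
x-coordinate, sorted with cumulative weight:
  x=1 (Zone II, w=25) cum 25
  x=1 (Zone IV, w=30) cum 55
  x=8 (Zone III, w=75) cum 130
  x=12 (Zone I, w=70) cum 200  ← median
  x=12 (Zone V, w=90) cum 290
⇒ x* = 12
y-coordinate, sorted with cumulative weight:
  y=2 (Zone II, w=25) cum 25
  y=6 (Zone I, w=70) cum 95
  y=6 (Zone IV, w=30) cum 125
  y=7 (Zone V, w=90) cum 215  ← median
  y=9 (Zone III, w=75) cum 290
⇒ y* = 7

(12, 7)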